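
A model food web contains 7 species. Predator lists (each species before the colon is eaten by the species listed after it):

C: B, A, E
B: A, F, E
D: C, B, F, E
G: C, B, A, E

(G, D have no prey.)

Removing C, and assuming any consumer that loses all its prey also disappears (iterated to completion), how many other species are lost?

Remove C.
Every predator of it retains at least one other prey: B still has G, D; A still has G, B; E still has G, D, B.
No consumer loses all prey, so no secondary extinctions occur.

0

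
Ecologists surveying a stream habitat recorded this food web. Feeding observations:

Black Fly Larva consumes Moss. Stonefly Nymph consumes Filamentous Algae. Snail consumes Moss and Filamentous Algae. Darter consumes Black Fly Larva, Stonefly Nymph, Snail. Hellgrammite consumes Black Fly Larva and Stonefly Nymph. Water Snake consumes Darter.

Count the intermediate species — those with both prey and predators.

Intermediate species (has both prey and predators): Black Fly Larva, Stonefly Nymph, Snail, Darter.
Count: 4.

4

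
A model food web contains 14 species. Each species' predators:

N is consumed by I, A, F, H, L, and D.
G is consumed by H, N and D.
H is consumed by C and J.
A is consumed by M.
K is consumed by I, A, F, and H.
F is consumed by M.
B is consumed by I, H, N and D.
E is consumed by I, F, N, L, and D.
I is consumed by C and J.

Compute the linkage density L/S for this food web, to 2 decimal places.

There are L = 28 links among S = 14 species.
L/S = 28/14 = 2.0000 ≈ 2.00.

L/S = 2.00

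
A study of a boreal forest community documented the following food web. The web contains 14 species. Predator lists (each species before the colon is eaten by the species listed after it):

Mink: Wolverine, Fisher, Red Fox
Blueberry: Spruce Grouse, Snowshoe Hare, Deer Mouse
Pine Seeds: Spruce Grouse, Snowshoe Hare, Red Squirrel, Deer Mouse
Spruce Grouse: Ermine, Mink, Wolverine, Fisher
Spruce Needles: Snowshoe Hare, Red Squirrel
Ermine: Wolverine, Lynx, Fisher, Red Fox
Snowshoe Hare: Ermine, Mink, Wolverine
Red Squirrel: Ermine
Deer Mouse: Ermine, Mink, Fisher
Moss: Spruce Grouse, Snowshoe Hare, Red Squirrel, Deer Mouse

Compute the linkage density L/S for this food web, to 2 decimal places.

There are L = 31 links among S = 14 species.
L/S = 31/14 = 2.2143 ≈ 2.21.

L/S = 2.21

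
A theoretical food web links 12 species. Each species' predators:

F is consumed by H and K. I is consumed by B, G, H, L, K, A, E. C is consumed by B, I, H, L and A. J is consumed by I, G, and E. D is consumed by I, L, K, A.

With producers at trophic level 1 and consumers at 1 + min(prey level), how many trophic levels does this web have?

Producers (level 1): F, J, D, C.
Following each consumer down to its lowest-level prey: D → A (levels 1 through 2).
All prey of A (D 1, C 1, I 2) are at level 1 or above, so A is at level 1 + 1 = 2.
Every consumer has at least one prey at level 1 or below, so none exceeds level 2.

2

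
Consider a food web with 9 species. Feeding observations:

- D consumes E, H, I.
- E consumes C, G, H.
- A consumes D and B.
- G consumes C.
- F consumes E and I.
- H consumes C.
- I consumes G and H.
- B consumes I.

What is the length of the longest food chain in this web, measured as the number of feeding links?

One longest chain: C → G → I → D → A.
It has 5 species and 4 links.

4 links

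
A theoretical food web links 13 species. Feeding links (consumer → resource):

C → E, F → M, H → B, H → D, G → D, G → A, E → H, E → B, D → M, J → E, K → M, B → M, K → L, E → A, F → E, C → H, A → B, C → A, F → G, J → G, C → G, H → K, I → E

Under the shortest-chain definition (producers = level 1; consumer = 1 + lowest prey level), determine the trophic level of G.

M is a producer → level 1.
D eats M → level 2.
G eats D → level 3.
No prey of G is below level 2, so 3 is the minimum.

Trophic level 3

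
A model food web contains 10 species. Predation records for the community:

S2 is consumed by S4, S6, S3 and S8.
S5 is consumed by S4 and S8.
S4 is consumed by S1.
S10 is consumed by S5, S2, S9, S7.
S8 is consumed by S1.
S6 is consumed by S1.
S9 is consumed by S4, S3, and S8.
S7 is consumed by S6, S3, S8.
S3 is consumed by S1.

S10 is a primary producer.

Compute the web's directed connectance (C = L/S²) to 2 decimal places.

C = 0.20

The web has S = 10 species and L = 20 feeding links.
C = L / S² = 20 / 100 = 0.2000 ≈ 0.20.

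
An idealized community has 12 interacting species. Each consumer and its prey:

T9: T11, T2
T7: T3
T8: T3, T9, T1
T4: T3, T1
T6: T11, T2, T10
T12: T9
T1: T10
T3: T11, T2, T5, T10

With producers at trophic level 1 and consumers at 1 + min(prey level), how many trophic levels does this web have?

3

Producers (level 1): T11, T2, T5, T10.
Following each consumer down to its lowest-level prey: T11 → T3 → T4 (levels 1 through 3).
All prey of T4 (T3 2, T1 2) are at level 2 or above, so T4 is at level 1 + 2 = 3.
Every consumer has at least one prey at level 2 or below, so none exceeds level 3.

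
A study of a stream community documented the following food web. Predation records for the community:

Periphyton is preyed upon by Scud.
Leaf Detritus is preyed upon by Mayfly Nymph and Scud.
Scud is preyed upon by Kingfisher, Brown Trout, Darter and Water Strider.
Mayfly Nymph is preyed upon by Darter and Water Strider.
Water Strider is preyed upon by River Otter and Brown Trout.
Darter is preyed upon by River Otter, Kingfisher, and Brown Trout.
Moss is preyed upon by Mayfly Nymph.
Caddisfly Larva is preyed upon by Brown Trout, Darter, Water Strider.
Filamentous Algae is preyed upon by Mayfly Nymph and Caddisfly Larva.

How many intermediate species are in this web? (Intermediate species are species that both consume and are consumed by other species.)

5

Intermediate species (has both prey and predators): Mayfly Nymph, Scud, Caddisfly Larva, Water Strider, Darter.
Count: 5.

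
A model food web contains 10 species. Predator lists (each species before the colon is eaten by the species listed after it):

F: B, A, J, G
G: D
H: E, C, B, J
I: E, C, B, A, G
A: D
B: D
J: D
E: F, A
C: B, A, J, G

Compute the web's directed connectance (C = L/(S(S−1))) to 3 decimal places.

C = 0.256

The web has S = 10 species and L = 23 feeding links.
C = L / (S(S−1)) = 23 / 90 = 0.2556 ≈ 0.256.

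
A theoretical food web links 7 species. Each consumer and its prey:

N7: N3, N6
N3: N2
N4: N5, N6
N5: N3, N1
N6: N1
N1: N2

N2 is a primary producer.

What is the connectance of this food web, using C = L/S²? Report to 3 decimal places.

C = 0.184

The web has S = 7 species and L = 9 feeding links.
C = L / S² = 9 / 49 = 0.1837 ≈ 0.184.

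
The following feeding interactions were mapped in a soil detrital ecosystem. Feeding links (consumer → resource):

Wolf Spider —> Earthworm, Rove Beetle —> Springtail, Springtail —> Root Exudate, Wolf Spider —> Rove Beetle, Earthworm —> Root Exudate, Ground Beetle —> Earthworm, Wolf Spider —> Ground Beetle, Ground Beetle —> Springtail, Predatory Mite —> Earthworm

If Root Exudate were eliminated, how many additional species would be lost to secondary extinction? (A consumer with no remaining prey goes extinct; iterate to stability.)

6

Remove Root Exudate.
Round 1: Springtail (all prey gone), Earthworm (all prey gone) → extinct.
Round 2: Rove Beetle (all prey gone), Ground Beetle (all prey gone), Predatory Mite (all prey gone) → extinct.
Round 3: Wolf Spider (all prey gone) → extinct.
No further losses. Total secondary extinctions: 6.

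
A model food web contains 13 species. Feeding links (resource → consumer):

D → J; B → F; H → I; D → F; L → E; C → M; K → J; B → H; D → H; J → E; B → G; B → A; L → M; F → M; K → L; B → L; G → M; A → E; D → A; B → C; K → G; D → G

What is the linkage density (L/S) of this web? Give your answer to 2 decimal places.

There are L = 22 links among S = 13 species.
L/S = 22/13 = 1.6923 ≈ 1.69.

L/S = 1.69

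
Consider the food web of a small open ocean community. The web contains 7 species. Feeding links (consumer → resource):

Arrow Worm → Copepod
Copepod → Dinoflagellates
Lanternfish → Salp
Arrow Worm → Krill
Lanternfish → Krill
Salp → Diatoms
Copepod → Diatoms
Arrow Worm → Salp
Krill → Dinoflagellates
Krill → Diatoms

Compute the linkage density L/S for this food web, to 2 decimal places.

There are L = 10 links among S = 7 species.
L/S = 10/7 = 1.4286 ≈ 1.43.

L/S = 1.43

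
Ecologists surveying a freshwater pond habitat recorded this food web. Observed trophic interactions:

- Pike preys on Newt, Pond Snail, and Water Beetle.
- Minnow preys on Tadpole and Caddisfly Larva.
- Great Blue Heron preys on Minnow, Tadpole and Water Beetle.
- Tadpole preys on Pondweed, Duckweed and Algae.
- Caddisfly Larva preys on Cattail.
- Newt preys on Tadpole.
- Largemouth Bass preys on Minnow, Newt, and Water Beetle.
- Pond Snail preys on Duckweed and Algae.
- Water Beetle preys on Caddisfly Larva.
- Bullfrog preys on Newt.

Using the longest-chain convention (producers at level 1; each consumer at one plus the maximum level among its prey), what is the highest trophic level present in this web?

4

Producers (level 1): Duckweed, Cattail, Algae, Pondweed.
Cattail → Caddisfly Larva → Water Beetle → Pike gives Pike level 4.
No species has a prey at level 4, so no species reaches level 5.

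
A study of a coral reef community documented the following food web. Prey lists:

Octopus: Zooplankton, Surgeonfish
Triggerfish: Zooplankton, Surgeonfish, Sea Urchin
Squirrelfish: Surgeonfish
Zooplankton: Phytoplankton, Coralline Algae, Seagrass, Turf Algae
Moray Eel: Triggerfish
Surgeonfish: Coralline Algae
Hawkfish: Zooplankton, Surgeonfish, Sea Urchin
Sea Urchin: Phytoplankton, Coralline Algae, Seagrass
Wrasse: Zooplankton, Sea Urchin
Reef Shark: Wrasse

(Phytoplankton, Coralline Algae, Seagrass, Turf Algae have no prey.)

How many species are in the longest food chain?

4 species

One longest chain: Phytoplankton → Zooplankton → Wrasse → Reef Shark.
It has 4 species and 3 links.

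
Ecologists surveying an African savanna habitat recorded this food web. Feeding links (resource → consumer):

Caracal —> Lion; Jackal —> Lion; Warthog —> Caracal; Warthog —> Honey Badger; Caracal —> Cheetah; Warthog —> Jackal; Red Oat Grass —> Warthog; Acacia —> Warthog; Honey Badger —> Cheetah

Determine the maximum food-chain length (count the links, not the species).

One longest chain: Red Oat Grass → Warthog → Caracal → Lion.
It has 4 species and 3 links.

3 links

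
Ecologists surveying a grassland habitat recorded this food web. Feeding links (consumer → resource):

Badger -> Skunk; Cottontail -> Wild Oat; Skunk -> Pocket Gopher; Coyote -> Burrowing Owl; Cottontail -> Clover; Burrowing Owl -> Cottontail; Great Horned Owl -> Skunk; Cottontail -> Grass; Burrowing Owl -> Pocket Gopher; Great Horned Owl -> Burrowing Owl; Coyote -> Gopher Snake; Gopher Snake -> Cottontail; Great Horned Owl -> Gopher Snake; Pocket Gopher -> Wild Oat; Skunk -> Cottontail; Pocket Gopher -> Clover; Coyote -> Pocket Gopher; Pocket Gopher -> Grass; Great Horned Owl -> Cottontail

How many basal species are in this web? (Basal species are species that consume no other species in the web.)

3

Basal species (no prey listed): Wild Oat, Grass, Clover.
Count: 3.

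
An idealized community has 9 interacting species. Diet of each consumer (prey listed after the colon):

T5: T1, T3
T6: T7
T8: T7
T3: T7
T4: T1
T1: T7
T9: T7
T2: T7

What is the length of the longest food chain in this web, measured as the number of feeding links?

One longest chain: T7 → T1 → T5.
It has 3 species and 2 links.

2 links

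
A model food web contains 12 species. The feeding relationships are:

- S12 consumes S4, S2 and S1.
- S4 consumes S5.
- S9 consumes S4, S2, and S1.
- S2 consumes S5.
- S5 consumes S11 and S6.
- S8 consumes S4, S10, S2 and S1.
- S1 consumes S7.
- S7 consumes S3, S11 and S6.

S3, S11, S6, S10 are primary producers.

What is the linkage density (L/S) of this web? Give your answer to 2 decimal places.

There are L = 18 links among S = 12 species.
L/S = 18/12 = 1.5000 ≈ 1.50.

L/S = 1.50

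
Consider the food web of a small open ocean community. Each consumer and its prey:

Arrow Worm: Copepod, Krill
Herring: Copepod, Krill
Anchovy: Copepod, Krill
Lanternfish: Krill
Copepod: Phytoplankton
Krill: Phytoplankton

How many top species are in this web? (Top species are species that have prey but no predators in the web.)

Top species (has prey, but nothing eats it): Lanternfish, Arrow Worm, Anchovy, Herring.
Count: 4.

4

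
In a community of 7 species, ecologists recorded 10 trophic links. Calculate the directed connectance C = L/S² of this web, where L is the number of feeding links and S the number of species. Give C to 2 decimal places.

C = 0.20

The web has S = 7 species and L = 10 feeding links.
C = L / S² = 10 / 49 = 0.2041 ≈ 0.20.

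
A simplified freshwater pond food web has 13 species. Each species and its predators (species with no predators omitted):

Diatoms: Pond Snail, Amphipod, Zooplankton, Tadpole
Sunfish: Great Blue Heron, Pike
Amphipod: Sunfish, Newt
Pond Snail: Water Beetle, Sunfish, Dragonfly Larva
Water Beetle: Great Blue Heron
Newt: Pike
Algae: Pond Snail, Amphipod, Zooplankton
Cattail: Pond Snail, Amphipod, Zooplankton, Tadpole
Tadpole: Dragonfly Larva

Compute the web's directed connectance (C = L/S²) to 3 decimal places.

The web has S = 13 species and L = 21 feeding links.
C = L / S² = 21 / 169 = 0.1243 ≈ 0.124.

C = 0.124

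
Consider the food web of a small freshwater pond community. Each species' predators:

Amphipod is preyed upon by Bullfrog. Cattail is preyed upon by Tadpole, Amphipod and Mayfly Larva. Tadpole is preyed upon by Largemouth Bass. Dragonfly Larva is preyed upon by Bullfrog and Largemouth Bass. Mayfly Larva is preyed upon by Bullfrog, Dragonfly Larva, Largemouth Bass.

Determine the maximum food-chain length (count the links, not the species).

3 links

One longest chain: Cattail → Mayfly Larva → Dragonfly Larva → Largemouth Bass.
It has 4 species and 3 links.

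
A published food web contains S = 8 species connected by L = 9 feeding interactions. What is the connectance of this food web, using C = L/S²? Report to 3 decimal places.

The web has S = 8 species and L = 9 feeding links.
C = L / S² = 9 / 64 = 0.1406 ≈ 0.141.

C = 0.141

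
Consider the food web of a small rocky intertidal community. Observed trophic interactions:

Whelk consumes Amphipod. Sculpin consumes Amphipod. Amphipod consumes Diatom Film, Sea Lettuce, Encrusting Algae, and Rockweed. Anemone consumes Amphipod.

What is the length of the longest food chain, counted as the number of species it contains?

One longest chain: Sea Lettuce → Amphipod → Whelk.
It has 3 species and 2 links.

3 species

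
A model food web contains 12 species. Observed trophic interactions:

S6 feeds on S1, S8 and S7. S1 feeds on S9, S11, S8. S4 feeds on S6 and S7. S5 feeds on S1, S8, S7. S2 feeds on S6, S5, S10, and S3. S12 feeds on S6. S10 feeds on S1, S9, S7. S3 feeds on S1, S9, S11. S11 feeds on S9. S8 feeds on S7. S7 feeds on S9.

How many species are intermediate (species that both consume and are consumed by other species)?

8

Intermediate species (has both prey and predators): S7, S11, S8, S1, S10, S6, S5, S3.
Count: 8.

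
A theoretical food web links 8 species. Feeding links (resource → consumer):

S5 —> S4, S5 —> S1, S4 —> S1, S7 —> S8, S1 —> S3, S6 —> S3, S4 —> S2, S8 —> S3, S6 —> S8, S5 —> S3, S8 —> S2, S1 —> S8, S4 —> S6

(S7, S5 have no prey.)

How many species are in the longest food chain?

One longest chain: S5 → S4 → S6 → S8 → S3.
It has 5 species and 4 links.

5 species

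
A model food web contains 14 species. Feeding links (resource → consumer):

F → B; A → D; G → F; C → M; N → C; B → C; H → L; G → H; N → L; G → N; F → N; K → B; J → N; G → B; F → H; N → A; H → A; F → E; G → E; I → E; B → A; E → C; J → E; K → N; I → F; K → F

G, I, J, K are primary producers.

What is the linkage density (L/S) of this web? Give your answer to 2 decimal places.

There are L = 26 links among S = 14 species.
L/S = 26/14 = 1.8571 ≈ 1.86.

L/S = 1.86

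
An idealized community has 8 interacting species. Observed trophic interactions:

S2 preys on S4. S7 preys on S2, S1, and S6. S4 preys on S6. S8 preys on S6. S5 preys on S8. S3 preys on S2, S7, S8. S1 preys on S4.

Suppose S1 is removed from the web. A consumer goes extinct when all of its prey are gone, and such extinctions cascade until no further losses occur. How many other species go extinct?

Remove S1.
Every predator of it retains at least one other prey: S7 still has S6, S2.
No consumer loses all prey, so no secondary extinctions occur.

0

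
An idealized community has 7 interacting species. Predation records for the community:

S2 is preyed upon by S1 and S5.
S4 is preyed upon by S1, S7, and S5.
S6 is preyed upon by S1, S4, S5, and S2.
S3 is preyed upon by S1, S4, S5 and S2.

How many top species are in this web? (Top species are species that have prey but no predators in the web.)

Top species (has prey, but nothing eats it): S7, S1, S5.
Count: 3.

3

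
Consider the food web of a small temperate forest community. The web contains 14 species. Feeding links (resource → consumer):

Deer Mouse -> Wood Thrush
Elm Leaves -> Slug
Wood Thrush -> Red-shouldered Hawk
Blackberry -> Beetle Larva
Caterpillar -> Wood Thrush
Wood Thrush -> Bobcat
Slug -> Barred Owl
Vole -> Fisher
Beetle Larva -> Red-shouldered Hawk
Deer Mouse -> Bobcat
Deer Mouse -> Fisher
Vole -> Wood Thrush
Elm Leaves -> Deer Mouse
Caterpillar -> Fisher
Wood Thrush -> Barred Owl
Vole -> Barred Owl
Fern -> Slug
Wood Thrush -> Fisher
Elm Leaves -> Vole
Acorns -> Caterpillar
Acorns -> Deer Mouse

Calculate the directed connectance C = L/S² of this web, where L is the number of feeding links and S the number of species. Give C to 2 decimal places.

C = 0.11

The web has S = 14 species and L = 21 feeding links.
C = L / S² = 21 / 196 = 0.1071 ≈ 0.11.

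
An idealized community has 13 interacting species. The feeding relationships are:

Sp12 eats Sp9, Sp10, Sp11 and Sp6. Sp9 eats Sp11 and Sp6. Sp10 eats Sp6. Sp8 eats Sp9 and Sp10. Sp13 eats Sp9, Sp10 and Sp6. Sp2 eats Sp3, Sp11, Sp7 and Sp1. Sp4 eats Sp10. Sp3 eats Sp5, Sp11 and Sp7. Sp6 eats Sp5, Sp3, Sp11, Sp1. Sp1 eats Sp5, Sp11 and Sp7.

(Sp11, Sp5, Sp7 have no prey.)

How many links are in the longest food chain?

One longest chain: Sp11 → Sp3 → Sp6 → Sp10 → Sp12.
It has 5 species and 4 links.

4 links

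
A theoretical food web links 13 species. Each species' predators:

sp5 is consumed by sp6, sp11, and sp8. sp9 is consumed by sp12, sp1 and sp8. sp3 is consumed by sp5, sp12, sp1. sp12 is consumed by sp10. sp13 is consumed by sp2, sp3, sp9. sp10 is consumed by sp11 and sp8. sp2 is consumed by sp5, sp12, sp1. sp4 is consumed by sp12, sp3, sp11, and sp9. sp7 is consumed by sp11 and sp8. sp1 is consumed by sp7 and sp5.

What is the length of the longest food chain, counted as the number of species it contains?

5 species

One longest chain: sp13 → sp9 → sp12 → sp10 → sp11.
It has 5 species and 4 links.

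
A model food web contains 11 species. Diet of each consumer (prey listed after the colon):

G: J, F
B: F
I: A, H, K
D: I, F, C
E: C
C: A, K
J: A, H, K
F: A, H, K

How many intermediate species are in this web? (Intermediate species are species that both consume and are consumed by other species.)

Intermediate species (has both prey and predators): J, I, F, C.
Count: 4.

4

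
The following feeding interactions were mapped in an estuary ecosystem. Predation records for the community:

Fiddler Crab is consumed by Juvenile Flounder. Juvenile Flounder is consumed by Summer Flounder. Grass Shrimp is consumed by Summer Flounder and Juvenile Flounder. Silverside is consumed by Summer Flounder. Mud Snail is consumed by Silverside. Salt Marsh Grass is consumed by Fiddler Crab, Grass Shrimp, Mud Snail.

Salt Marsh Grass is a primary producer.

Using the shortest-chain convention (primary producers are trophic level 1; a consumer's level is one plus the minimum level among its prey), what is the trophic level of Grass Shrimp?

Trophic level 2

Salt Marsh Grass is a producer → level 1.
Grass Shrimp eats Salt Marsh Grass → level 2.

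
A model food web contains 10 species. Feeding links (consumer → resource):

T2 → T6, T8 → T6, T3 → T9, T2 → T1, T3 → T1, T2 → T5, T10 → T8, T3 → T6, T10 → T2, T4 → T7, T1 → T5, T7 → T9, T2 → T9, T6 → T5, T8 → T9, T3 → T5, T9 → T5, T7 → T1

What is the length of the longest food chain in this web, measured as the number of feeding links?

3 links

One longest chain: T5 → T1 → T2 → T10.
It has 4 species and 3 links.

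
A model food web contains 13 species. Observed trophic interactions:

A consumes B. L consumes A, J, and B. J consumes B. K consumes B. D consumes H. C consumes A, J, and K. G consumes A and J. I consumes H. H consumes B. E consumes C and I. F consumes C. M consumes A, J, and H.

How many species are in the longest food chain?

One longest chain: B → H → I → E.
It has 4 species and 3 links.

4 species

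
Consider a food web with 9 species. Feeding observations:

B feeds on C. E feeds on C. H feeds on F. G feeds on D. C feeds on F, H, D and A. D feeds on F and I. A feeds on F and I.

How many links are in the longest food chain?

One longest chain: F → A → C → B.
It has 4 species and 3 links.

3 links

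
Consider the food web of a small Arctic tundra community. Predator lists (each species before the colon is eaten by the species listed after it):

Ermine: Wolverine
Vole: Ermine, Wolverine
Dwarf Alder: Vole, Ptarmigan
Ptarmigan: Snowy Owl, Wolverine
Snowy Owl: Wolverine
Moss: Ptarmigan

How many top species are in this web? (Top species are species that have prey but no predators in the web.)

1

Top species (has prey, but nothing eats it): Wolverine.
Count: 1.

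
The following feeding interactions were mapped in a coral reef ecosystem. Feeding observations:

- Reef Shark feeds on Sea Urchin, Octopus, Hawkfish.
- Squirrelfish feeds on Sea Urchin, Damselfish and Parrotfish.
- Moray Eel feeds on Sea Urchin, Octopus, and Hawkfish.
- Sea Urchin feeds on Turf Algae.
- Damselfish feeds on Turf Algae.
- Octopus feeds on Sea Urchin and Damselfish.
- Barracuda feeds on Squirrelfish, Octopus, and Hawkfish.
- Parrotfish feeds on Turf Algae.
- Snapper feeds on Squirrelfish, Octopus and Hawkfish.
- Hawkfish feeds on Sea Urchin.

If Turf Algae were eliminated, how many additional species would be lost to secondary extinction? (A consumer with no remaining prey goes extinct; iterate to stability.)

10

Remove Turf Algae.
Round 1: Sea Urchin (all prey gone), Damselfish (all prey gone), Parrotfish (all prey gone) → extinct.
Round 2: Squirrelfish (all prey gone), Hawkfish (all prey gone), Octopus (all prey gone) → extinct.
Round 3: Snapper (all prey gone), Barracuda (all prey gone), Reef Shark (all prey gone), Moray Eel (all prey gone) → extinct.
No further losses. Total secondary extinctions: 10.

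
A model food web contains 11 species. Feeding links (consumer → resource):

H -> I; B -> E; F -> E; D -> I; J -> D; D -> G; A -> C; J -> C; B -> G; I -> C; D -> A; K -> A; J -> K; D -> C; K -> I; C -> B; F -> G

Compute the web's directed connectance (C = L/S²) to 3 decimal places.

The web has S = 11 species and L = 17 feeding links.
C = L / S² = 17 / 121 = 0.1405 ≈ 0.140.

C = 0.140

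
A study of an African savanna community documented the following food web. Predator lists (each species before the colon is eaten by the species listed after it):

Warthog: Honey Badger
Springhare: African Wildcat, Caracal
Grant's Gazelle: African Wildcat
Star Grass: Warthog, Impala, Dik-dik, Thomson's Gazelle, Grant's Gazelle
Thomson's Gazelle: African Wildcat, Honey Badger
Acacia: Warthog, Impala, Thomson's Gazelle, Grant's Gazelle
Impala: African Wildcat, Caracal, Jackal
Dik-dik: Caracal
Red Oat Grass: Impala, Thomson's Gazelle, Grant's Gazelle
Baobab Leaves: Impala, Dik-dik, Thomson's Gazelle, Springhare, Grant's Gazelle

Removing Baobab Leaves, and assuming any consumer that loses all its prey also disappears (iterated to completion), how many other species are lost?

1

Remove Baobab Leaves.
Round 1: Springhare (all prey gone) → extinct.
No further losses. Total secondary extinctions: 1.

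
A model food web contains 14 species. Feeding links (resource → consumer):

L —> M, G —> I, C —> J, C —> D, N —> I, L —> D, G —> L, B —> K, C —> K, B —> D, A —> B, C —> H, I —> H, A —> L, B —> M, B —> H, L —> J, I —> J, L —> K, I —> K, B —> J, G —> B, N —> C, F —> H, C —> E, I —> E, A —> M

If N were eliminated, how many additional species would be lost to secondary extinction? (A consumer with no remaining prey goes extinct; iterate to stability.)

1

Remove N.
Round 1: C (all prey gone) → extinct.
No further losses. Total secondary extinctions: 1.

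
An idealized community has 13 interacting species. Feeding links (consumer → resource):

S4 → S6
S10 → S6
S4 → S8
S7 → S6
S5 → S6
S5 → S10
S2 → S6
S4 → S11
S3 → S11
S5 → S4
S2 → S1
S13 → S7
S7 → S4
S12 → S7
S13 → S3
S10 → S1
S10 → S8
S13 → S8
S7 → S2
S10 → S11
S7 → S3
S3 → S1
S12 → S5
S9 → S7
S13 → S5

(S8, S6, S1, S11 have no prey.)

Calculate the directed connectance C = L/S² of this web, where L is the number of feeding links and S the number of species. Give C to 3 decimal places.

C = 0.148

The web has S = 13 species and L = 25 feeding links.
C = L / S² = 25 / 169 = 0.1479 ≈ 0.148.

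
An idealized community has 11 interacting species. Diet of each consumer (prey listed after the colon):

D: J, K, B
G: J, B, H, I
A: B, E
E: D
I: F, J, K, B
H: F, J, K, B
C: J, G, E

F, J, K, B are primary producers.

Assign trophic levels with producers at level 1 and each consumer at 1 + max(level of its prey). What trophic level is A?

J is a producer → level 1.
D eats J (level 1); other prey at levels: K 1, B 1 → level 2.
E eats D → level 3.
A eats E (level 3); other prey at levels: B 1 → level 4.

Trophic level 4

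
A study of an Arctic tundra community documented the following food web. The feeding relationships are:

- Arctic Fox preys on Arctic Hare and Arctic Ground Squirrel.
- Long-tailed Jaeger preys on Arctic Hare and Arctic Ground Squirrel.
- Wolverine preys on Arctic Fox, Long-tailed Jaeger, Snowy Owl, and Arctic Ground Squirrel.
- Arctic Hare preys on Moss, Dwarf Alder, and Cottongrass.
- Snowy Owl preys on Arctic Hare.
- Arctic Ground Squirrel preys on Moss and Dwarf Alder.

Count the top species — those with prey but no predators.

1

Top species (has prey, but nothing eats it): Wolverine.
Count: 1.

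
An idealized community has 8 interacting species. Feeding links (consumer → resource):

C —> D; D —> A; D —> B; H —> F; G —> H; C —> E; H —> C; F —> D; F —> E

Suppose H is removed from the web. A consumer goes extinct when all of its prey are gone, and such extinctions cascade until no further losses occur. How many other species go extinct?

1

Remove H.
Round 1: G (all prey gone) → extinct.
No further losses. Total secondary extinctions: 1.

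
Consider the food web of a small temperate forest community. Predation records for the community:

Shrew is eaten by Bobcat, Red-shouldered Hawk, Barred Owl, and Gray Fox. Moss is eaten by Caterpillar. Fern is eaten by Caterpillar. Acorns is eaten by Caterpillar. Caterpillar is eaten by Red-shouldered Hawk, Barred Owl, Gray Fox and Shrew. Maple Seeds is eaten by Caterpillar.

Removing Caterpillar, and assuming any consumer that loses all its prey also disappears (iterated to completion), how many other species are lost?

5

Remove Caterpillar.
Round 1: Shrew (all prey gone) → extinct.
Round 2: Barred Owl (all prey gone), Bobcat (all prey gone), Red-shouldered Hawk (all prey gone), Gray Fox (all prey gone) → extinct.
No further losses. Total secondary extinctions: 5.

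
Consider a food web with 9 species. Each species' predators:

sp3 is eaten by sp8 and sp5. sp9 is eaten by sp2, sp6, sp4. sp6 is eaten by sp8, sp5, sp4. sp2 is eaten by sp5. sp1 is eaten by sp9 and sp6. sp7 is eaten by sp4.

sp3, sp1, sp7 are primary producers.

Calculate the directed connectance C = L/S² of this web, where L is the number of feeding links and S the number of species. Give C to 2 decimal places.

The web has S = 9 species and L = 12 feeding links.
C = L / S² = 12 / 81 = 0.1481 ≈ 0.15.

C = 0.15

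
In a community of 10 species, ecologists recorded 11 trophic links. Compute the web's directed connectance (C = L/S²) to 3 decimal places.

The web has S = 10 species and L = 11 feeding links.
C = L / S² = 11 / 100 = 0.1100 ≈ 0.110.

C = 0.110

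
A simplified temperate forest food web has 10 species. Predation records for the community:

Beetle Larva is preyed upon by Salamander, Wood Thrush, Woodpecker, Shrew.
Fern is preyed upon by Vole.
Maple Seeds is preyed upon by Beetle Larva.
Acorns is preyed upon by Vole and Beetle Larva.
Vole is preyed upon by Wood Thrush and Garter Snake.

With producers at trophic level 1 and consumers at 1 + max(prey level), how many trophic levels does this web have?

Producers (level 1): Maple Seeds, Acorns, Fern.
Acorns → Vole → Wood Thrush gives Wood Thrush level 3.
No species has a prey at level 3, so no species reaches level 4.

3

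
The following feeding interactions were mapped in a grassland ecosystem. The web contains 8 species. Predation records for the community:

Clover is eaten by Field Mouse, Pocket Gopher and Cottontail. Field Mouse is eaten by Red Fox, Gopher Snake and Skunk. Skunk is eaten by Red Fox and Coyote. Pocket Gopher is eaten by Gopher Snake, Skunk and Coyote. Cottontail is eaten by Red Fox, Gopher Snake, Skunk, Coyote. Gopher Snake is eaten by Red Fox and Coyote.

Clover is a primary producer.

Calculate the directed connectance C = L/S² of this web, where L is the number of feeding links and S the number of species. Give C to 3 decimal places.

C = 0.266

The web has S = 8 species and L = 17 feeding links.
C = L / S² = 17 / 64 = 0.2656 ≈ 0.266.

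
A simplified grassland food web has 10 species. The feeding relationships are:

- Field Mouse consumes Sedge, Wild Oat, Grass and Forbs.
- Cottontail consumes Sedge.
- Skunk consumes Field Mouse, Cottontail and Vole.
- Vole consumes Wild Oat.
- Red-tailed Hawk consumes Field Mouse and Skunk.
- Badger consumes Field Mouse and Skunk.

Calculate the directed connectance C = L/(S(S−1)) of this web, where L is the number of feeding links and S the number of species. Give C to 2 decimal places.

The web has S = 10 species and L = 13 feeding links.
C = L / (S(S−1)) = 13 / 90 = 0.1444 ≈ 0.14.

C = 0.14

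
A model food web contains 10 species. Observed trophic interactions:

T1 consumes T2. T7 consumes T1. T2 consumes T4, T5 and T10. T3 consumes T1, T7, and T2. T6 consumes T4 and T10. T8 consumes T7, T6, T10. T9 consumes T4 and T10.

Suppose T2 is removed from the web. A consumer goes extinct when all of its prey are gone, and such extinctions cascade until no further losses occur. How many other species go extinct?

Remove T2.
Round 1: T1 (all prey gone) → extinct.
Round 2: T7 (all prey gone) → extinct.
Round 3: T3 (all prey gone) → extinct.
No further losses. Total secondary extinctions: 3.

3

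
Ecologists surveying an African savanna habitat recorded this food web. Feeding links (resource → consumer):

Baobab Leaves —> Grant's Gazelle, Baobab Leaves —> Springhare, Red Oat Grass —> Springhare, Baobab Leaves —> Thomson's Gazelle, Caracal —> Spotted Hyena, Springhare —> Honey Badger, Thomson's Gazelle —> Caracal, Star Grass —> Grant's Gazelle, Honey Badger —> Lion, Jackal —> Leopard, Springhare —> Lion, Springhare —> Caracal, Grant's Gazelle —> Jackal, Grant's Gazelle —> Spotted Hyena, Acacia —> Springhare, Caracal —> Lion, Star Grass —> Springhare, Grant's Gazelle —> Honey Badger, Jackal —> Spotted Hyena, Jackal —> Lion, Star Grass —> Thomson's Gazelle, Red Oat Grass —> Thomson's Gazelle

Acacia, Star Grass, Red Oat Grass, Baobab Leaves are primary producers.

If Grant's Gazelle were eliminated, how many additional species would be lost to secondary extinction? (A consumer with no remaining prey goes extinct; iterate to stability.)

Remove Grant's Gazelle.
Round 1: Jackal (all prey gone) → extinct.
Round 2: Leopard (all prey gone) → extinct.
No further losses. Total secondary extinctions: 2.

2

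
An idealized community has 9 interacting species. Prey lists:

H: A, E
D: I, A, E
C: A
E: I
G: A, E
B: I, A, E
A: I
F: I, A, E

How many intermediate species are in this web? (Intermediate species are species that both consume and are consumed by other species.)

2

Intermediate species (has both prey and predators): A, E.
Count: 2.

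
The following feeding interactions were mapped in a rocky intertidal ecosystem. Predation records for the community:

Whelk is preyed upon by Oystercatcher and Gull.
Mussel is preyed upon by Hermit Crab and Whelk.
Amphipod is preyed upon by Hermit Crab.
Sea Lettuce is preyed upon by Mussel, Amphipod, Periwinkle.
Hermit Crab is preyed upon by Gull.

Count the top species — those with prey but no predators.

3

Top species (has prey, but nothing eats it): Periwinkle, Oystercatcher, Gull.
Count: 3.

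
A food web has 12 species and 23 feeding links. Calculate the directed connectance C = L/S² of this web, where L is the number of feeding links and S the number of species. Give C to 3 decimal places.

C = 0.160

The web has S = 12 species and L = 23 feeding links.
C = L / S² = 23 / 144 = 0.1597 ≈ 0.160.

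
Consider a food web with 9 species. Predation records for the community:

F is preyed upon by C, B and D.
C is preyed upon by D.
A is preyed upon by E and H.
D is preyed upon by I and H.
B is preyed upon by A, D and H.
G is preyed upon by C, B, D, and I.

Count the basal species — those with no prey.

Basal species (no prey listed): G, F.
Count: 2.

2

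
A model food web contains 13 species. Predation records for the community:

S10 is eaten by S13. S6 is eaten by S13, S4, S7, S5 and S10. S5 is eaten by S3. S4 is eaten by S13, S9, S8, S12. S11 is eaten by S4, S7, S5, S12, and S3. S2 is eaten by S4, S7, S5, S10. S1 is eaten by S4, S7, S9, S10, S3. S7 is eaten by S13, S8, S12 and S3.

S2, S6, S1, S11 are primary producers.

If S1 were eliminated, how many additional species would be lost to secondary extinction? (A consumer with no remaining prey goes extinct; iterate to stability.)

0

Remove S1.
Every predator of it retains at least one other prey: S4 still has S2, S6, S11; S10 still has S2, S6; S7 still has S2, S6, S11; S9 still has S4; S3 still has S11, S5, S7.
No consumer loses all prey, so no secondary extinctions occur.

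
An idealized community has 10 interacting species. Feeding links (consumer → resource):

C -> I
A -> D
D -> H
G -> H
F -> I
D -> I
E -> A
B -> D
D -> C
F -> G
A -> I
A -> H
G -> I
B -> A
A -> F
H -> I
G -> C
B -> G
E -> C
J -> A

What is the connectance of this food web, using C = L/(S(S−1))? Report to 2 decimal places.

C = 0.22

The web has S = 10 species and L = 20 feeding links.
C = L / (S(S−1)) = 20 / 90 = 0.2222 ≈ 0.22.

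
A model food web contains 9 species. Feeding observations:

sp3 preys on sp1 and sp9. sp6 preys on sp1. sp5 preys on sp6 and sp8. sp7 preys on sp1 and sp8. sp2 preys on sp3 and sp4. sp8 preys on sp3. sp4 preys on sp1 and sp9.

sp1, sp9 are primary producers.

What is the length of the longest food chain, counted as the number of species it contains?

4 species

One longest chain: sp1 → sp3 → sp8 → sp5.
It has 4 species and 3 links.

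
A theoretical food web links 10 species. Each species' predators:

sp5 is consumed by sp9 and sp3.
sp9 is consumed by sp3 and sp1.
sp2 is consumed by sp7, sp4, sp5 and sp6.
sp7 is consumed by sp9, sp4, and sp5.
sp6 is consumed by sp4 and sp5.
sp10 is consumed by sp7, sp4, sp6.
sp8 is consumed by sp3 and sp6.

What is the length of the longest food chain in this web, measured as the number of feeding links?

One longest chain: sp2 → sp6 → sp5 → sp9 → sp1.
It has 5 species and 4 links.

4 links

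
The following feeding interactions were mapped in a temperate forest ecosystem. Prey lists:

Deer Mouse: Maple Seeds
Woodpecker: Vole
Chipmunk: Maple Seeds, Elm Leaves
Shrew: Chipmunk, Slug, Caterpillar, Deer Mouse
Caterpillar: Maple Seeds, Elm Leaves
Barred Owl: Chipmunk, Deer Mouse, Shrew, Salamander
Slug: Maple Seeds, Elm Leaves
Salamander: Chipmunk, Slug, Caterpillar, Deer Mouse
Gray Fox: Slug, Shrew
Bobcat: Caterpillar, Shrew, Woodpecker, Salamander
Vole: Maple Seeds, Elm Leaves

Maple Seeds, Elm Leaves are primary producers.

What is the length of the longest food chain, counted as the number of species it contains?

4 species

One longest chain: Maple Seeds → Chipmunk → Shrew → Gray Fox.
It has 4 species and 3 links.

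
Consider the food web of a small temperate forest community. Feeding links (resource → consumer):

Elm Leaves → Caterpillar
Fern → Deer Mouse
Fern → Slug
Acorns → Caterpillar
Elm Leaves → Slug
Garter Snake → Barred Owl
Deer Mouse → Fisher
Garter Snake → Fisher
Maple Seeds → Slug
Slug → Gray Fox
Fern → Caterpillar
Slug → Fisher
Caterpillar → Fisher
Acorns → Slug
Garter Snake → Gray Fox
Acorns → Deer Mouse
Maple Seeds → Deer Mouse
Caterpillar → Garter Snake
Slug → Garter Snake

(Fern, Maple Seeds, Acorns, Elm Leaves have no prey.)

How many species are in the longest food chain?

4 species

One longest chain: Fern → Slug → Garter Snake → Barred Owl.
It has 4 species and 3 links.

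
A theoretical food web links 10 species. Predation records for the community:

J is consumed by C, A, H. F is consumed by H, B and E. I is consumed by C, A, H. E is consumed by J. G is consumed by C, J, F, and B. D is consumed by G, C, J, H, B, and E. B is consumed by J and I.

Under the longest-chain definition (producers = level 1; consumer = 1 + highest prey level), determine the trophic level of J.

D is a producer → level 1.
G eats D → level 2.
F eats G → level 3.
E eats F (level 3); other prey at levels: D 1 → level 4.
J eats E (level 4); other prey at levels: D 1, G 2, B 4 → level 5.

Trophic level 5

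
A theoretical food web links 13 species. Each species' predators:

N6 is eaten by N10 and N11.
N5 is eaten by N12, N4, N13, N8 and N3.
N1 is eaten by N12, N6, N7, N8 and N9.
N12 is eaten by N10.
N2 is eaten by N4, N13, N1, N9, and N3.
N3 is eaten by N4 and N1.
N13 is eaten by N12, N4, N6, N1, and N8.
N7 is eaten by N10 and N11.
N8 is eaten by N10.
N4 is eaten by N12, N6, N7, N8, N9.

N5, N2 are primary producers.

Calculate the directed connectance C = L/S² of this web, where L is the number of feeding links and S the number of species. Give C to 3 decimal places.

C = 0.195

The web has S = 13 species and L = 33 feeding links.
C = L / S² = 33 / 169 = 0.1953 ≈ 0.195.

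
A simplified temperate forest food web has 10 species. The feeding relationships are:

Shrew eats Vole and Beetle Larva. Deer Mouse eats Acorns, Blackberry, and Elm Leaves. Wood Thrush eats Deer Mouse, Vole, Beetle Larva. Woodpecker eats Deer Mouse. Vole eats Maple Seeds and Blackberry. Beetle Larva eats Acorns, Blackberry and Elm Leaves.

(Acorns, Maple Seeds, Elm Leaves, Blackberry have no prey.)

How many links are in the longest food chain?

2 links

One longest chain: Acorns → Beetle Larva → Shrew.
It has 3 species and 2 links.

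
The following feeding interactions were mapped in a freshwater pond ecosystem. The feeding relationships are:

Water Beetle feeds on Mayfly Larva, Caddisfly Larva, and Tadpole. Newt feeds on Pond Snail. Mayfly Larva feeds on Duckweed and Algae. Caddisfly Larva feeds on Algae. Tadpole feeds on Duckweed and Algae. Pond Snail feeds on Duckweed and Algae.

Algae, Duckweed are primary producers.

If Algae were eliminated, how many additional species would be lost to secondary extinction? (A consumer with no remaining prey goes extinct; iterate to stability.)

Remove Algae.
Round 1: Caddisfly Larva (all prey gone) → extinct.
No further losses. Total secondary extinctions: 1.

1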